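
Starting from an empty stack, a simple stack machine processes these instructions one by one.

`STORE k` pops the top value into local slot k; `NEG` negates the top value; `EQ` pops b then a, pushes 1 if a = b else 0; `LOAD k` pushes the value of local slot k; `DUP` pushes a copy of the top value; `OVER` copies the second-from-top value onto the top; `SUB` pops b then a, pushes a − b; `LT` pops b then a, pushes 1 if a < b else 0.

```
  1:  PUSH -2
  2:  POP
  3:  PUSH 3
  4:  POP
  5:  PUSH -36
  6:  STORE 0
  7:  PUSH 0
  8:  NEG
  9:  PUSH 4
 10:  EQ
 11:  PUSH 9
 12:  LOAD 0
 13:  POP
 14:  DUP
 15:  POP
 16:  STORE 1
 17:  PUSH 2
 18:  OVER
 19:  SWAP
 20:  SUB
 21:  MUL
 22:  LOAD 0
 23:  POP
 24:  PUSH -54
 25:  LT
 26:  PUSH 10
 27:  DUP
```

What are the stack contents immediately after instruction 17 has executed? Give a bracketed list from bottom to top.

PUSH -2  → -2
POP      → (empty)
PUSH 3   → 3
POP      → (empty)
PUSH -36 → -36
STORE 0  → (empty)
PUSH 0   → 0
NEG      → 0
PUSH 4   → 0 4
EQ       → 0
PUSH 9   → 0 9
LOAD 0   → 0 9 -36
POP      → 0 9
DUP      → 0 9 9
POP      → 0 9
STORE 1  → 0
PUSH 2   → 0 2

[0, 2]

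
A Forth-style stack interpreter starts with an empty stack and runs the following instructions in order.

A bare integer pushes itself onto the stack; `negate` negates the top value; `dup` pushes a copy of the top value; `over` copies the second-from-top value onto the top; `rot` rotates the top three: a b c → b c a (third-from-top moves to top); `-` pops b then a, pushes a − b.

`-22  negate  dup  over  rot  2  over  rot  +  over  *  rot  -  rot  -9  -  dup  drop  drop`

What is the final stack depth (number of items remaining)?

2

-22    : [-22]
negate : [22]
dup    : [22, 22]
over   : [22, 22, 22]
rot    : [22, 22, 22]
2      : [22, 22, 22, 2]
over   : [22, 22, 22, 2, 22]
rot    : [22, 22, 2, 22, 22]
+      : [22, 22, 2, 44]
over   : [22, 22, 2, 44, 2]
*      : [22, 22, 2, 88]
rot    : [22, 2, 88, 22]
-      : [22, 2, 66]
rot    : [2, 66, 22]
-9     : [2, 66, 22, -9]
-      : [2, 66, 31]
dup    : [2, 66, 31, 31]
drop   : [2, 66, 31]
drop   : [2, 66]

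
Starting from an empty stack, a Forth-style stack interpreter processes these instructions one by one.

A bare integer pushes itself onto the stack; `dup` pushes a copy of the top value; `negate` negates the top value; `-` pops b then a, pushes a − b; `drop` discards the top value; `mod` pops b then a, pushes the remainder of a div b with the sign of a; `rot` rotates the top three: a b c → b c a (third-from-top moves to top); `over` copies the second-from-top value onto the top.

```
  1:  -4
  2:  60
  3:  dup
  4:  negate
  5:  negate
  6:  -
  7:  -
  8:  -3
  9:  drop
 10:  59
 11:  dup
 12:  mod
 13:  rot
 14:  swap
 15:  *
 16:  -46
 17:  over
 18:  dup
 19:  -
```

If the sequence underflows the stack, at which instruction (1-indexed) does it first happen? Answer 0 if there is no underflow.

-4     : [-4]
60     : [-4, 60]
dup    : [-4, 60, 60]
negate : [-4, 60, -60]
negate : [-4, 60, 60]
-      : [-4, 0]
-      : [-4]
-3     : [-4, -3]
drop   : [-4]
59     : [-4, 59]
dup    : [-4, 59, 59]
mod    : [-4, 0]
rot  — needs 3 operands, stack has 2 → underflow

13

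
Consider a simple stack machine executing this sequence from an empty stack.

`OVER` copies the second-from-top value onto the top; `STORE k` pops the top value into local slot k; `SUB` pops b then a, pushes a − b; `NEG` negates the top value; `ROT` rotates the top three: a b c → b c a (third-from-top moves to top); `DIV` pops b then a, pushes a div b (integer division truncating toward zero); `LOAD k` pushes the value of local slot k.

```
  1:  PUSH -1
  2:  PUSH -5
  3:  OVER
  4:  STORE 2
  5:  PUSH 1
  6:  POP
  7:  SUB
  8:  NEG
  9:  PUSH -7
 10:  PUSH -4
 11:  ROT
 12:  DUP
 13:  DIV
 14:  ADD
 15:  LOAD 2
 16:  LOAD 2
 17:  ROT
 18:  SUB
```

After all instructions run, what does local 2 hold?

PUSH -1  -1
PUSH -5  -1 -5
OVER     -1 -5 -1
STORE 2  -1 -5
PUSH 1   -1 -5 1
POP      -1 -5
SUB      4
NEG      -4
PUSH -7  -4 -7
PUSH -4  -4 -7 -4
ROT      -7 -4 -4
DUP      -7 -4 -4 -4
DIV      -7 -4 1
ADD      -7 -3
LOAD 2   -7 -3 -1
LOAD 2   -7 -3 -1 -1
ROT      -7 -1 -1 -3
SUB      -7 -1 2

-1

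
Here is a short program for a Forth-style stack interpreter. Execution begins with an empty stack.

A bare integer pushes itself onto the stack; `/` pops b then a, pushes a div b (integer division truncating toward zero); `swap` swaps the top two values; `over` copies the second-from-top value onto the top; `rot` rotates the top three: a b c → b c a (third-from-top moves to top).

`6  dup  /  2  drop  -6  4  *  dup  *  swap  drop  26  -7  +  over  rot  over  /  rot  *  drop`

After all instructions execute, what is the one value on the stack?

576

6    -> [6]
dup  -> [6, 6]
/    -> [1]
2    -> [1, 2]
drop -> [1]
-6   -> [1, -6]
4    -> [1, -6, 4]
*    -> [1, -24]
dup  -> [1, -24, -24]
*    -> [1, 576]
swap -> [576, 1]
drop -> [576]
26   -> [576, 26]
-7   -> [576, 26, -7]
+    -> [576, 19]
over -> [576, 19, 576]
rot  -> [19, 576, 576]
over -> [19, 576, 576, 576]
/    -> [19, 576, 1]
rot  -> [576, 1, 19]
*    -> [576, 19]
drop -> [576]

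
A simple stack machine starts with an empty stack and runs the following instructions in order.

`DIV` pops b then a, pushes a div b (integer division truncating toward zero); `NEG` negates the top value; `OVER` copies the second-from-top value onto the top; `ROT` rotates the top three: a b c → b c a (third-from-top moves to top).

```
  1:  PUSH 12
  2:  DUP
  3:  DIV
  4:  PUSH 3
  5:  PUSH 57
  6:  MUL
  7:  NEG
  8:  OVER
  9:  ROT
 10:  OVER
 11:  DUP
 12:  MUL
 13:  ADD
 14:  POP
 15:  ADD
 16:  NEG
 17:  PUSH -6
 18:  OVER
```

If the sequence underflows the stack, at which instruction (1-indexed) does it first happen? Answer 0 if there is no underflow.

0

PUSH 12 → [12]
DUP     → [12, 12]
DIV     → [1]
PUSH 3  → [1, 3]
PUSH 57 → [1, 3, 57]
MUL     → [1, 171]
NEG     → [1, -171]
OVER    → [1, -171, 1]
ROT     → [-171, 1, 1]
OVER    → [-171, 1, 1, 1]
DUP     → [-171, 1, 1, 1, 1]
MUL     → [-171, 1, 1, 1]
ADD     → [-171, 1, 2]
POP     → [-171, 1]
ADD     → [-170]
NEG     → [170]
PUSH -6 → [170, -6]
OVER    → [170, -6, 170]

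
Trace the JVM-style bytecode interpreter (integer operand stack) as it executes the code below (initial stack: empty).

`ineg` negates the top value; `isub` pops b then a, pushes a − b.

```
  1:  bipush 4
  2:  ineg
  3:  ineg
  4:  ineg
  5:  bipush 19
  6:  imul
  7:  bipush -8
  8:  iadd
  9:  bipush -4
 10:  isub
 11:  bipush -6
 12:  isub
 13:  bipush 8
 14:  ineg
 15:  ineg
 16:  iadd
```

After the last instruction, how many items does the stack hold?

1

bipush 4  → 4
ineg      → -4
ineg      → 4
ineg      → -4
bipush 19 → -4 19
imul      → -76
bipush -8 → -76 -8
iadd      → -84
bipush -4 → -84 -4
isub      → -80
bipush -6 → -80 -6
isub      → -74
bipush 8  → -74 8
ineg      → -74 -8
ineg      → -74 8
iadd      → -66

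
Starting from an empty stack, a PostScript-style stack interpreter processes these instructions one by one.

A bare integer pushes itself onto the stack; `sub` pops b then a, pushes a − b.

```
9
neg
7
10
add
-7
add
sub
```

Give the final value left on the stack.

-19

9   : 9
neg : -9
7   : -9 7
10  : -9 7 10
add : -9 17
-7  : -9 17 -7
add : -9 10
sub : -19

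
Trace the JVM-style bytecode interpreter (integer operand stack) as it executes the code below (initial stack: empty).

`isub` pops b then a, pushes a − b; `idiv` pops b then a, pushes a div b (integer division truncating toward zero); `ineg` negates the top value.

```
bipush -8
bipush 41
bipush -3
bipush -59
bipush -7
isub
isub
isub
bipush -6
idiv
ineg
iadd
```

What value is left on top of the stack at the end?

bipush -8  : -8
bipush 41  : -8 41
bipush -3  : -8 41 -3
bipush -59 : -8 41 -3 -59
bipush -7  : -8 41 -3 -59 -7
isub       : -8 41 -3 -52
isub       : -8 41 49
isub       : -8 -8
bipush -6  : -8 -8 -6
idiv       : -8 1
ineg       : -8 -1
iadd       : -9

-9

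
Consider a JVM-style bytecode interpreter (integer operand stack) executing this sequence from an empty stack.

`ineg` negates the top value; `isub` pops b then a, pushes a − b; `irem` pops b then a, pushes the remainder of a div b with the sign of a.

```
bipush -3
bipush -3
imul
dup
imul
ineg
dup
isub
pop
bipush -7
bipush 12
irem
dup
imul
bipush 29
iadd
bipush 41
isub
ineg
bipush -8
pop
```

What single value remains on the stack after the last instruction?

-37

bipush -3 : -3
bipush -3 : -3 -3
imul      : 9
dup       : 9 9
imul      : 81
ineg      : -81
dup       : -81 -81
isub      : 0
pop       : (empty)
bipush -7 : -7
bipush 12 : -7 12
irem      : -7
dup       : -7 -7
imul      : 49
bipush 29 : 49 29
iadd      : 78
bipush 41 : 78 41
isub      : 37
ineg      : -37
bipush -8 : -37 -8
pop       : -37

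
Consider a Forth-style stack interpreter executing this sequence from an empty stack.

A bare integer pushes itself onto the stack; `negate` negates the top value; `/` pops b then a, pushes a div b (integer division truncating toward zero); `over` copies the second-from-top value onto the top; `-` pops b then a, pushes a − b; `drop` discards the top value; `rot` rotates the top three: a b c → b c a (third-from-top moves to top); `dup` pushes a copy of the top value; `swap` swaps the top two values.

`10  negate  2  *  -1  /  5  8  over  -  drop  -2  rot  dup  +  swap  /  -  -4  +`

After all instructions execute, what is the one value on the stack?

21

10      10
negate  -10
2       -10 2
*       -20
-1      -20 -1
/       20
5       20 5
8       20 5 8
over    20 5 8 5
-       20 5 3
drop    20 5
-2      20 5 -2
rot     5 -2 20
dup     5 -2 20 20
+       5 -2 40
swap    5 40 -2
/       5 -20
-       25
-4      25 -4
+       21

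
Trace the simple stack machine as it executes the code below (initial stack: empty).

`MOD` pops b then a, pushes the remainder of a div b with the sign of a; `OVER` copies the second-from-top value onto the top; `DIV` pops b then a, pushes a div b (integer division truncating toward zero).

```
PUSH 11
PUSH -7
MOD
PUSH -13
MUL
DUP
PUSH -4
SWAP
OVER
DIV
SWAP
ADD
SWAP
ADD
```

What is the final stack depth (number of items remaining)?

PUSH 11  → 11
PUSH -7  → 11 -7
MOD      → 4
PUSH -13 → 4 -13
MUL      → -52
DUP      → -52 -52
PUSH -4  → -52 -52 -4
SWAP     → -52 -4 -52
OVER     → -52 -4 -52 -4
DIV      → -52 -4 13
SWAP     → -52 13 -4
ADD      → -52 9
SWAP     → 9 -52
ADD      → -43

1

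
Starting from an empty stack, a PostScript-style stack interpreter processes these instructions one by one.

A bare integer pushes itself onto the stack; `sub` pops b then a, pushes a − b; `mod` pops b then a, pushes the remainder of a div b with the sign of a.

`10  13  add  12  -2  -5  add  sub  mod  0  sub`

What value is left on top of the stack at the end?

10  -> [10]
13  -> [10, 13]
add -> [23]
12  -> [23, 12]
-2  -> [23, 12, -2]
-5  -> [23, 12, -2, -5]
add -> [23, 12, -7]
sub -> [23, 19]
mod -> [4]
0   -> [4, 0]
sub -> [4]

4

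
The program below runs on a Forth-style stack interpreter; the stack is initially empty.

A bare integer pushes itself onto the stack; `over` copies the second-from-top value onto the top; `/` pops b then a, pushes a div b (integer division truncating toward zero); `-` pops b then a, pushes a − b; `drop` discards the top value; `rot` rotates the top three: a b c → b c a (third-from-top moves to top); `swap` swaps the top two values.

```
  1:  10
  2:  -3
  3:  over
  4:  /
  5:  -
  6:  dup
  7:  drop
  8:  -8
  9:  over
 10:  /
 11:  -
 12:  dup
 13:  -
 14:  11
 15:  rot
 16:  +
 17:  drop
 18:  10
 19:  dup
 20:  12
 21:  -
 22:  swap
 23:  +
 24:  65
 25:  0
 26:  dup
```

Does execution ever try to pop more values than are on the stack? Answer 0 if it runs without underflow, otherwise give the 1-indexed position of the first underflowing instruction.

15

10   : [10]
-3   : [10, -3]
over : [10, -3, 10]
/    : [10, 0]
-    : [10]
dup  : [10, 10]
drop : [10]
-8   : [10, -8]
over : [10, -8, 10]
/    : [10, 0]
-    : [10]
dup  : [10, 10]
-    : [0]
11   : [0, 11]
rot  — needs 3 operands, stack has 2 → underflow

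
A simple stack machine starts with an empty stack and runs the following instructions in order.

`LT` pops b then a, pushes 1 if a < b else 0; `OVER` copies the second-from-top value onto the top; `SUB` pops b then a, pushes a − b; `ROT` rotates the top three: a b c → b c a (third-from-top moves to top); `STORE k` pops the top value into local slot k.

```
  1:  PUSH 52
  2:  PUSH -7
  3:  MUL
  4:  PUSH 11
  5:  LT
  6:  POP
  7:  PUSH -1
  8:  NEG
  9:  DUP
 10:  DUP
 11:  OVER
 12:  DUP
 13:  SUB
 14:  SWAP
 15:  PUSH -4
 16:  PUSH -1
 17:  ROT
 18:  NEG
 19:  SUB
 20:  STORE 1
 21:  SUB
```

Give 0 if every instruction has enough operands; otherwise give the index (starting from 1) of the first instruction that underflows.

PUSH 52 : 52
PUSH -7 : 52 -7
MUL     : -364
PUSH 11 : -364 11
LT      : 1
POP     : (empty)
PUSH -1 : -1
NEG     : 1
DUP     : 1 1
DUP     : 1 1 1
OVER    : 1 1 1 1
DUP     : 1 1 1 1 1
SUB     : 1 1 1 0
SWAP    : 1 1 0 1
PUSH -4 : 1 1 0 1 -4
PUSH -1 : 1 1 0 1 -4 -1
ROT     : 1 1 0 -4 -1 1
NEG     : 1 1 0 -4 -1 -1
SUB     : 1 1 0 -4 0
STORE 1 : 1 1 0 -4
SUB     : 1 1 4

0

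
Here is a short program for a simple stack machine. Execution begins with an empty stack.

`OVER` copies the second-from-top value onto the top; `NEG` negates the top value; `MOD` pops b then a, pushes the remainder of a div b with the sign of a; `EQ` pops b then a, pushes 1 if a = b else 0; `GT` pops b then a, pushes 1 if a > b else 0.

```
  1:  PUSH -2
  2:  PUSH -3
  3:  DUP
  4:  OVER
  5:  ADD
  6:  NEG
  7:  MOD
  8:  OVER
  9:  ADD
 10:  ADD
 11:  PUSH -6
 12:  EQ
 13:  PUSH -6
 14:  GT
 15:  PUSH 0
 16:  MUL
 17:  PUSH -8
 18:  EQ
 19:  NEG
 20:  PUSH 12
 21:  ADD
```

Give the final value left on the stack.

PUSH -2  [-2]
PUSH -3  [-2, -3]
DUP      [-2, -3, -3]
OVER     [-2, -3, -3, -3]
ADD      [-2, -3, -6]
NEG      [-2, -3, 6]
MOD      [-2, -3]
OVER     [-2, -3, -2]
ADD      [-2, -5]
ADD      [-7]
PUSH -6  [-7, -6]
EQ       [0]
PUSH -6  [0, -6]
GT       [1]
PUSH 0   [1, 0]
MUL      [0]
PUSH -8  [0, -8]
EQ       [0]
NEG      [0]
PUSH 12  [0, 12]
ADD      [12]

12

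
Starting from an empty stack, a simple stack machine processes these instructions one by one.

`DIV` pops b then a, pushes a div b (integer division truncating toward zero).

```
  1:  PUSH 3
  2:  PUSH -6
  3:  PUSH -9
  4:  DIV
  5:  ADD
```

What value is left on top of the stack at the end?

3

PUSH 3  -> 3
PUSH -6 -> 3 -6
PUSH -9 -> 3 -6 -9
DIV     -> 3 0
ADD     -> 3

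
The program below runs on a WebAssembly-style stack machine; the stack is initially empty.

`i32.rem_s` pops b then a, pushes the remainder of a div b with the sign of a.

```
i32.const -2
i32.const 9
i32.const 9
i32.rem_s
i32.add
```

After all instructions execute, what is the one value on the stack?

i32.const -2 → -2
i32.const 9  → -2 9
i32.const 9  → -2 9 9
i32.rem_s    → -2 0
i32.add      → -2

-2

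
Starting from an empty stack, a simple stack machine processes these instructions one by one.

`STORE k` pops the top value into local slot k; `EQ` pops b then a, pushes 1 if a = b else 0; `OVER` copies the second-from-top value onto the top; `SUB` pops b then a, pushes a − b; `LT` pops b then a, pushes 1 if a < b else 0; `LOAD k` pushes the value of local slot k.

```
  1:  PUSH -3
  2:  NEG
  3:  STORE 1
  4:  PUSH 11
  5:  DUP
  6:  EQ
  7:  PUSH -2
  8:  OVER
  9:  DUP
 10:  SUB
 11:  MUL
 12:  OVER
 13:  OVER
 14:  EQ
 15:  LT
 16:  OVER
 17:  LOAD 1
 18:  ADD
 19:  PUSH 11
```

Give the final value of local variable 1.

PUSH -3 → [-3]
NEG     → [3]
STORE 1 → []
PUSH 11 → [11]
DUP     → [11, 11]
EQ      → [1]
PUSH -2 → [1, -2]
OVER    → [1, -2, 1]
DUP     → [1, -2, 1, 1]
SUB     → [1, -2, 0]
MUL     → [1, 0]
OVER    → [1, 0, 1]
OVER    → [1, 0, 1, 0]
EQ      → [1, 0, 0]
LT      → [1, 0]
OVER    → [1, 0, 1]
LOAD 1  → [1, 0, 1, 3]
ADD     → [1, 0, 4]
PUSH 11 → [1, 0, 4, 11]

3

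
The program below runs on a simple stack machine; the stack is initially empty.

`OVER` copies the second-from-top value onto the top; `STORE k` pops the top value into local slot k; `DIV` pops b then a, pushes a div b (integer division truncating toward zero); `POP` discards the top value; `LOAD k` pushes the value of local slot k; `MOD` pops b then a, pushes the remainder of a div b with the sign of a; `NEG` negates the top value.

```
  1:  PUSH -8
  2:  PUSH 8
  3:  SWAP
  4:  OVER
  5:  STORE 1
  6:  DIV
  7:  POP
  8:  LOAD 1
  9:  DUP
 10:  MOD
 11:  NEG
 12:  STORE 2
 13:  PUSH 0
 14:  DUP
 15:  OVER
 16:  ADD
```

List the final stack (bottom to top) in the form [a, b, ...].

[0, 0]

PUSH -8 -> -8
PUSH 8  -> -8 8
SWAP    -> 8 -8
OVER    -> 8 -8 8
STORE 1 -> 8 -8
DIV     -> -1
POP     -> (empty)
LOAD 1  -> 8
DUP     -> 8 8
MOD     -> 0
NEG     -> 0
STORE 2 -> (empty)
PUSH 0  -> 0
DUP     -> 0 0
OVER    -> 0 0 0
ADD     -> 0 0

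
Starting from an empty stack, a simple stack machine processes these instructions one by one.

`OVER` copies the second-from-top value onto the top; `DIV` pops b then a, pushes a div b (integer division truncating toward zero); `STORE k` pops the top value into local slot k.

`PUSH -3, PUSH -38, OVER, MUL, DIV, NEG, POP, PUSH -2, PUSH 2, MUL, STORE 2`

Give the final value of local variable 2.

PUSH -3   [-3]
PUSH -38  [-3, -38]
OVER      [-3, -38, -3]
MUL       [-3, 114]
DIV       [0]
NEG       [0]
POP       []
PUSH -2   [-2]
PUSH 2    [-2, 2]
MUL       [-4]
STORE 2   []

-4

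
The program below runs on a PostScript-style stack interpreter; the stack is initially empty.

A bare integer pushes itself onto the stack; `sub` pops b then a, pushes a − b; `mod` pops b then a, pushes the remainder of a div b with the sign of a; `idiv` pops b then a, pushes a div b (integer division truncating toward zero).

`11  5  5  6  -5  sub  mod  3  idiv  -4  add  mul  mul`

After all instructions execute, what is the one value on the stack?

11   -> 11
5    -> 11 5
5    -> 11 5 5
6    -> 11 5 5 6
-5   -> 11 5 5 6 -5
sub  -> 11 5 5 11
mod  -> 11 5 5
3    -> 11 5 5 3
idiv -> 11 5 1
-4   -> 11 5 1 -4
add  -> 11 5 -3
mul  -> 11 -15
mul  -> -165

-165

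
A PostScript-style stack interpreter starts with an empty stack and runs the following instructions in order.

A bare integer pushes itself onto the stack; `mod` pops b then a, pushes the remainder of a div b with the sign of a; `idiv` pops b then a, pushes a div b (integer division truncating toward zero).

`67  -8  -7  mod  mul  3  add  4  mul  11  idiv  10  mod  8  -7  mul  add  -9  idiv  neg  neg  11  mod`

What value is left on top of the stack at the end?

67   -> [67]
-8   -> [67, -8]
-7   -> [67, -8, -7]
mod  -> [67, -1]
mul  -> [-67]
3    -> [-67, 3]
add  -> [-64]
4    -> [-64, 4]
mul  -> [-256]
11   -> [-256, 11]
idiv -> [-23]
10   -> [-23, 10]
mod  -> [-3]
8    -> [-3, 8]
-7   -> [-3, 8, -7]
mul  -> [-3, -56]
add  -> [-59]
-9   -> [-59, -9]
idiv -> [6]
neg  -> [-6]
neg  -> [6]
11   -> [6, 11]
mod  -> [6]

6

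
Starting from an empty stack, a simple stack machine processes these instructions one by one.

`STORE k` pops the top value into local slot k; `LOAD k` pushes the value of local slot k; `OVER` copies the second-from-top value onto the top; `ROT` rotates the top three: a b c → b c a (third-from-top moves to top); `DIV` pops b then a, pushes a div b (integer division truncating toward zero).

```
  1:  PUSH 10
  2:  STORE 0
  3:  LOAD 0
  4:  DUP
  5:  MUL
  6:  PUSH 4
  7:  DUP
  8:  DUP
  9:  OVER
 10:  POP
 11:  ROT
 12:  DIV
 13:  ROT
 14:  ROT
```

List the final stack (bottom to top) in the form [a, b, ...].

[1, 100, 4]

PUSH 10  10
STORE 0  (empty)
LOAD 0   10
DUP      10 10
MUL      100
PUSH 4   100 4
DUP      100 4 4
DUP      100 4 4 4
OVER     100 4 4 4 4
POP      100 4 4 4
ROT      100 4 4 4
DIV      100 4 1
ROT      4 1 100
ROT      1 100 4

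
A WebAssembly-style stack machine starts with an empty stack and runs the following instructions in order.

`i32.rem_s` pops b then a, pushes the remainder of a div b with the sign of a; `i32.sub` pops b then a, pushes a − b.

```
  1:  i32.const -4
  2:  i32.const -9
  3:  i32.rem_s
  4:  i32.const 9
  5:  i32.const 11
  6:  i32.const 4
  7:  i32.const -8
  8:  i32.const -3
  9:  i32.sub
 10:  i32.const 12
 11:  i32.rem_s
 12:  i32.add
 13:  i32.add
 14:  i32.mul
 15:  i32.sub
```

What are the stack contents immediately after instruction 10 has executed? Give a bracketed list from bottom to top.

i32.const -4  [-4]
i32.const -9  [-4, -9]
i32.rem_s     [-4]
i32.const 9   [-4, 9]
i32.const 11  [-4, 9, 11]
i32.const 4   [-4, 9, 11, 4]
i32.const -8  [-4, 9, 11, 4, -8]
i32.const -3  [-4, 9, 11, 4, -8, -3]
i32.sub       [-4, 9, 11, 4, -5]
i32.const 12  [-4, 9, 11, 4, -5, 12]

[-4, 9, 11, 4, -5, 12]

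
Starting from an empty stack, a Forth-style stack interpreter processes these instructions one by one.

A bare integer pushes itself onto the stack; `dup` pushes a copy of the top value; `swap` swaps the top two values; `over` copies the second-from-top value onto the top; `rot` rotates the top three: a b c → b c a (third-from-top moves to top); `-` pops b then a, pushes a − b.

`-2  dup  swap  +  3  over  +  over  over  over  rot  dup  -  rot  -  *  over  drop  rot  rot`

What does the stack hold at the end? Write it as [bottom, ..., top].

[-4, -4, -1]

-2   -> -2
dup  -> -2 -2
swap -> -2 -2
+    -> -4
3    -> -4 3
over -> -4 3 -4
+    -> -4 -1
over -> -4 -1 -4
over -> -4 -1 -4 -1
over -> -4 -1 -4 -1 -4
rot  -> -4 -1 -1 -4 -4
dup  -> -4 -1 -1 -4 -4 -4
-    -> -4 -1 -1 -4 0
rot  -> -4 -1 -4 0 -1
-    -> -4 -1 -4 1
*    -> -4 -1 -4
over -> -4 -1 -4 -1
drop -> -4 -1 -4
rot  -> -1 -4 -4
rot  -> -4 -4 -1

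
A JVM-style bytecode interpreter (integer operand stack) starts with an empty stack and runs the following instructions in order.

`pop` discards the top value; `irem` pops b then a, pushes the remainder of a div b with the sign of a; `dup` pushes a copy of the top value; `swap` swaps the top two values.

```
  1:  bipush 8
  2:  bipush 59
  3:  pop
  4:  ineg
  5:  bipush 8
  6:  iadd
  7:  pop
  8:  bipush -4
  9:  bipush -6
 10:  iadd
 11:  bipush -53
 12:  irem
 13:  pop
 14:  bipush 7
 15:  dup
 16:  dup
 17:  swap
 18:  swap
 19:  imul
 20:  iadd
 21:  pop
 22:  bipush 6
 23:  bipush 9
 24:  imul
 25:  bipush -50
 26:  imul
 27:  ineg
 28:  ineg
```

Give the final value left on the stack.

-2700

bipush 8   : [8]
bipush 59  : [8, 59]
pop        : [8]
ineg       : [-8]
bipush 8   : [-8, 8]
iadd       : [0]
pop        : []
bipush -4  : [-4]
bipush -6  : [-4, -6]
iadd       : [-10]
bipush -53 : [-10, -53]
irem       : [-10]
pop        : []
bipush 7   : [7]
dup        : [7, 7]
dup        : [7, 7, 7]
swap       : [7, 7, 7]
swap       : [7, 7, 7]
imul       : [7, 49]
iadd       : [56]
pop        : []
bipush 6   : [6]
bipush 9   : [6, 9]
imul       : [54]
bipush -50 : [54, -50]
imul       : [-2700]
ineg       : [2700]
ineg       : [-2700]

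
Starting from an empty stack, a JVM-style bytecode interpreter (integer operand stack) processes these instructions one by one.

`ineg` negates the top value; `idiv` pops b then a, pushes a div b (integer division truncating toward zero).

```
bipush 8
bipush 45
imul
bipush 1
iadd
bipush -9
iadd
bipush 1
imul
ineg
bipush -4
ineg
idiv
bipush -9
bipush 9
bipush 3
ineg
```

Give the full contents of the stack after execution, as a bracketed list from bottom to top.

bipush 8  → [8]
bipush 45 → [8, 45]
imul      → [360]
bipush 1  → [360, 1]
iadd      → [361]
bipush -9 → [361, -9]
iadd      → [352]
bipush 1  → [352, 1]
imul      → [352]
ineg      → [-352]
bipush -4 → [-352, -4]
ineg      → [-352, 4]
idiv      → [-88]
bipush -9 → [-88, -9]
bipush 9  → [-88, -9, 9]
bipush 3  → [-88, -9, 9, 3]
ineg      → [-88, -9, 9, -3]

[-88, -9, 9, -3]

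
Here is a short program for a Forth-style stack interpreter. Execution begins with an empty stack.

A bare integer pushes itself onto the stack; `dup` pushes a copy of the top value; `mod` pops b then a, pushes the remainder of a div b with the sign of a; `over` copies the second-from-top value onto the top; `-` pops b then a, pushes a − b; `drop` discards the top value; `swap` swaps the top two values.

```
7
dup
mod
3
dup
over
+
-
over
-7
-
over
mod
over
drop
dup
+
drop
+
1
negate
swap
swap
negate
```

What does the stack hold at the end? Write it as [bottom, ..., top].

[-3, 1]

7       [7]
dup     [7, 7]
mod     [0]
3       [0, 3]
dup     [0, 3, 3]
over    [0, 3, 3, 3]
+       [0, 3, 6]
-       [0, -3]
over    [0, -3, 0]
-7      [0, -3, 0, -7]
-       [0, -3, 7]
over    [0, -3, 7, -3]
mod     [0, -3, 1]
over    [0, -3, 1, -3]
drop    [0, -3, 1]
dup     [0, -3, 1, 1]
+       [0, -3, 2]
drop    [0, -3]
+       [-3]
1       [-3, 1]
negate  [-3, -1]
swap    [-1, -3]
swap    [-3, -1]
negate  [-3, 1]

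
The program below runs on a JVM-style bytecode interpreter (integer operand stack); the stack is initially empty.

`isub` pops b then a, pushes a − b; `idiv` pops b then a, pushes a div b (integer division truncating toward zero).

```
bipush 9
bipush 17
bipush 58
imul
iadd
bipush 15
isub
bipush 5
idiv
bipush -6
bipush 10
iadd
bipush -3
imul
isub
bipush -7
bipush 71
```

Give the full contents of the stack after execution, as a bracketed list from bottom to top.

[208, -7, 71]

bipush 9  : 9
bipush 17 : 9 17
bipush 58 : 9 17 58
imul      : 9 986
iadd      : 995
bipush 15 : 995 15
isub      : 980
bipush 5  : 980 5
idiv      : 196
bipush -6 : 196 -6
bipush 10 : 196 -6 10
iadd      : 196 4
bipush -3 : 196 4 -3
imul      : 196 -12
isub      : 208
bipush -7 : 208 -7
bipush 71 : 208 -7 71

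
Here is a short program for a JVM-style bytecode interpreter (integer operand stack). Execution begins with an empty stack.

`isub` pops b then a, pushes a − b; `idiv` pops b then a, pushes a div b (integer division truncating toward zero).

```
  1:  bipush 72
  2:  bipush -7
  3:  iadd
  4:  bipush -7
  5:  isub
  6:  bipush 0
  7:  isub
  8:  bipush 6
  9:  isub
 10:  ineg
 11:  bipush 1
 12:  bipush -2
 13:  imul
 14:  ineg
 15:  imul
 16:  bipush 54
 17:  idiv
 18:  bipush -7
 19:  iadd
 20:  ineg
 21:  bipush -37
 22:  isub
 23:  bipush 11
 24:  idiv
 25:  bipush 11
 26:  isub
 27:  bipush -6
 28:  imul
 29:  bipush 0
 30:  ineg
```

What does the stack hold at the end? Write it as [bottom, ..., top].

[42, 0]

bipush 72  -> 72
bipush -7  -> 72 -7
iadd       -> 65
bipush -7  -> 65 -7
isub       -> 72
bipush 0   -> 72 0
isub       -> 72
bipush 6   -> 72 6
isub       -> 66
ineg       -> -66
bipush 1   -> -66 1
bipush -2  -> -66 1 -2
imul       -> -66 -2
ineg       -> -66 2
imul       -> -132
bipush 54  -> -132 54
idiv       -> -2
bipush -7  -> -2 -7
iadd       -> -9
ineg       -> 9
bipush -37 -> 9 -37
isub       -> 46
bipush 11  -> 46 11
idiv       -> 4
bipush 11  -> 4 11
isub       -> -7
bipush -6  -> -7 -6
imul       -> 42
bipush 0   -> 42 0
ineg       -> 42 0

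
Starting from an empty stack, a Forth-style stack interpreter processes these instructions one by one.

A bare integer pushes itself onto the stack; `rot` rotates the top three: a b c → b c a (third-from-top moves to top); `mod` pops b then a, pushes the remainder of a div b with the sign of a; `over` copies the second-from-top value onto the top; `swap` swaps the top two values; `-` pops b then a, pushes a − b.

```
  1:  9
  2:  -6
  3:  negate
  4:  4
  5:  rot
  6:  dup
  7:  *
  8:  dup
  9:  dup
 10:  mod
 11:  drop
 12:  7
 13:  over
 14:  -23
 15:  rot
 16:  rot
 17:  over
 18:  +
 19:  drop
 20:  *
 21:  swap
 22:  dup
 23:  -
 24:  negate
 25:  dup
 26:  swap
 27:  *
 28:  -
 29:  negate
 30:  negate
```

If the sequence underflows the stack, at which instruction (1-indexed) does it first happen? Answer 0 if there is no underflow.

0

9      : 9
-6     : 9 -6
negate : 9 6
4      : 9 6 4
rot    : 6 4 9
dup    : 6 4 9 9
*      : 6 4 81
dup    : 6 4 81 81
dup    : 6 4 81 81 81
mod    : 6 4 81 0
drop   : 6 4 81
7      : 6 4 81 7
over   : 6 4 81 7 81
-23    : 6 4 81 7 81 -23
rot    : 6 4 81 81 -23 7
rot    : 6 4 81 -23 7 81
over   : 6 4 81 -23 7 81 7
+      : 6 4 81 -23 7 88
drop   : 6 4 81 -23 7
*      : 6 4 81 -161
swap   : 6 4 -161 81
dup    : 6 4 -161 81 81
-      : 6 4 -161 0
negate : 6 4 -161 0
dup    : 6 4 -161 0 0
swap   : 6 4 -161 0 0
*      : 6 4 -161 0
-      : 6 4 -161
negate : 6 4 161
negate : 6 4 -161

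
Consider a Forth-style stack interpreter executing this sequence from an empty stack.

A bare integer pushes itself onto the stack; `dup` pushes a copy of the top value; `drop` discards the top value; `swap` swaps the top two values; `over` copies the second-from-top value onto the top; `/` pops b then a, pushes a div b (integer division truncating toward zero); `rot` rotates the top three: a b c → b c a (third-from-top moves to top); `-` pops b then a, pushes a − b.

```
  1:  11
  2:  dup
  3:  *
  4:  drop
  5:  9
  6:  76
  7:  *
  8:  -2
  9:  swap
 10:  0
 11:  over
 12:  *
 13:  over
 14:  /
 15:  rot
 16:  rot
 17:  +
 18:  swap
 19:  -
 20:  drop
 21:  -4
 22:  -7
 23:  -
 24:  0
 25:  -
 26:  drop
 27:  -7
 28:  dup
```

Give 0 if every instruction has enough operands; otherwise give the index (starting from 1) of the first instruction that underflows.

0

11   -> 11
dup  -> 11 11
*    -> 121
drop -> (empty)
9    -> 9
76   -> 9 76
*    -> 684
-2   -> 684 -2
swap -> -2 684
0    -> -2 684 0
over -> -2 684 0 684
*    -> -2 684 0
over -> -2 684 0 684
/    -> -2 684 0
rot  -> 684 0 -2
rot  -> 0 -2 684
+    -> 0 682
swap -> 682 0
-    -> 682
drop -> (empty)
-4   -> -4
-7   -> -4 -7
-    -> 3
0    -> 3 0
-    -> 3
drop -> (empty)
-7   -> -7
dup  -> -7 -7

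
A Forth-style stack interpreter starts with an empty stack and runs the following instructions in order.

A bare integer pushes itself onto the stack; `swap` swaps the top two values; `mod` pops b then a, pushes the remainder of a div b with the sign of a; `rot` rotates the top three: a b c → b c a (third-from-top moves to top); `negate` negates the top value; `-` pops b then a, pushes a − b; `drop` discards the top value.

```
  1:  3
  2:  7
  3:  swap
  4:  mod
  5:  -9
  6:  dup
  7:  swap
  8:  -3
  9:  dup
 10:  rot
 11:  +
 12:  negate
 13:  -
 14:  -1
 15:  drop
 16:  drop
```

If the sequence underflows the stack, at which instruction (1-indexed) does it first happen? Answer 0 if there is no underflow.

3      : [3]
7      : [3, 7]
swap   : [7, 3]
mod    : [1]
-9     : [1, -9]
dup    : [1, -9, -9]
swap   : [1, -9, -9]
-3     : [1, -9, -9, -3]
dup    : [1, -9, -9, -3, -3]
rot    : [1, -9, -3, -3, -9]
+      : [1, -9, -3, -12]
negate : [1, -9, -3, 12]
-      : [1, -9, -15]
-1     : [1, -9, -15, -1]
drop   : [1, -9, -15]
drop   : [1, -9]

0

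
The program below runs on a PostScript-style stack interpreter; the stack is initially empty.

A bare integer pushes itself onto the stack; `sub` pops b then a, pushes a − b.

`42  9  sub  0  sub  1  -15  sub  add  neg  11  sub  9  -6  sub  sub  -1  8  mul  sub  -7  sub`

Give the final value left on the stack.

-60

42   [42]
9    [42, 9]
sub  [33]
0    [33, 0]
sub  [33]
1    [33, 1]
-15  [33, 1, -15]
sub  [33, 16]
add  [49]
neg  [-49]
11   [-49, 11]
sub  [-60]
9    [-60, 9]
-6   [-60, 9, -6]
sub  [-60, 15]
sub  [-75]
-1   [-75, -1]
8    [-75, -1, 8]
mul  [-75, -8]
sub  [-67]
-7   [-67, -7]
sub  [-60]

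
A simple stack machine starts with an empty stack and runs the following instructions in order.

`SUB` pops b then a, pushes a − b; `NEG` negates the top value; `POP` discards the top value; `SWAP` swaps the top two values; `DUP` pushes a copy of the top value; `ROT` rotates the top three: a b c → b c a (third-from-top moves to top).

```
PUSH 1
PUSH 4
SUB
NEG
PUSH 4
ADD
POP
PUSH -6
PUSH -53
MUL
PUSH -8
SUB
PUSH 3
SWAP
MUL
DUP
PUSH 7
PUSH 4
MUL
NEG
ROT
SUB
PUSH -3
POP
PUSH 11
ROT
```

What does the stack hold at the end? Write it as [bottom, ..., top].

PUSH 1   -> [1]
PUSH 4   -> [1, 4]
SUB      -> [-3]
NEG      -> [3]
PUSH 4   -> [3, 4]
ADD      -> [7]
POP      -> []
PUSH -6  -> [-6]
PUSH -53 -> [-6, -53]
MUL      -> [318]
PUSH -8  -> [318, -8]
SUB      -> [326]
PUSH 3   -> [326, 3]
SWAP     -> [3, 326]
MUL      -> [978]
DUP      -> [978, 978]
PUSH 7   -> [978, 978, 7]
PUSH 4   -> [978, 978, 7, 4]
MUL      -> [978, 978, 28]
NEG      -> [978, 978, -28]
ROT      -> [978, -28, 978]
SUB      -> [978, -1006]
PUSH -3  -> [978, -1006, -3]
POP      -> [978, -1006]
PUSH 11  -> [978, -1006, 11]
ROT      -> [-1006, 11, 978]

[-1006, 11, 978]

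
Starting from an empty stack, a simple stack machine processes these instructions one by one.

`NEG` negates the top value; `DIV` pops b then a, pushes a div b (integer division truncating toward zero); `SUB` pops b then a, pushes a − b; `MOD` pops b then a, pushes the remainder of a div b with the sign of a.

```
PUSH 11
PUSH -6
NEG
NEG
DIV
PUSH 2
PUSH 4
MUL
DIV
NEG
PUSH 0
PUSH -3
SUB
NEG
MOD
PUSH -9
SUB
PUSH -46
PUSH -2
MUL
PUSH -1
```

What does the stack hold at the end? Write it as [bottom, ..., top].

PUSH 11  -> 11
PUSH -6  -> 11 -6
NEG      -> 11 6
NEG      -> 11 -6
DIV      -> -1
PUSH 2   -> -1 2
PUSH 4   -> -1 2 4
MUL      -> -1 8
DIV      -> 0
NEG      -> 0
PUSH 0   -> 0 0
PUSH -3  -> 0 0 -3
SUB      -> 0 3
NEG      -> 0 -3
MOD      -> 0
PUSH -9  -> 0 -9
SUB      -> 9
PUSH -46 -> 9 -46
PUSH -2  -> 9 -46 -2
MUL      -> 9 92
PUSH -1  -> 9 92 -1

[9, 92, -1]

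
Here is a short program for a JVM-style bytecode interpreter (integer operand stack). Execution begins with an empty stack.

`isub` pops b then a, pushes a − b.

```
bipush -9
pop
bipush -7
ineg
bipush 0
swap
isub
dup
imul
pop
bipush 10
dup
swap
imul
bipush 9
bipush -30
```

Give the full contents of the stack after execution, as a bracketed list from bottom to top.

[100, 9, -30]

bipush -9  : [-9]
pop        : []
bipush -7  : [-7]
ineg       : [7]
bipush 0   : [7, 0]
swap       : [0, 7]
isub       : [-7]
dup        : [-7, -7]
imul       : [49]
pop        : []
bipush 10  : [10]
dup        : [10, 10]
swap       : [10, 10]
imul       : [100]
bipush 9   : [100, 9]
bipush -30 : [100, 9, -30]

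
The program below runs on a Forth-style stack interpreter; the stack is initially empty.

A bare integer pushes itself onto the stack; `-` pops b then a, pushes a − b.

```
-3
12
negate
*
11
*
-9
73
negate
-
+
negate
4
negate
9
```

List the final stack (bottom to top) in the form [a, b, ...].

[-460, -4, 9]

-3     → -3
12     → -3 12
negate → -3 -12
*      → 36
11     → 36 11
*      → 396
-9     → 396 -9
73     → 396 -9 73
negate → 396 -9 -73
-      → 396 64
+      → 460
negate → -460
4      → -460 4
negate → -460 -4
9      → -460 -4 9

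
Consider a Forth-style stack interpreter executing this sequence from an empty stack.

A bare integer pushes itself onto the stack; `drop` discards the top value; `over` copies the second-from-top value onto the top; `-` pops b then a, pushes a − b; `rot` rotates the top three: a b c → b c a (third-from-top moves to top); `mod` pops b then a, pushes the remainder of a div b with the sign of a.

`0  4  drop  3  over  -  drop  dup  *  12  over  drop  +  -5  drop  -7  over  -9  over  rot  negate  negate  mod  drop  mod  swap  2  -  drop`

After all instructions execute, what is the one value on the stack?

0      -> 0
4      -> 0 4
drop   -> 0
3      -> 0 3
over   -> 0 3 0
-      -> 0 3
drop   -> 0
dup    -> 0 0
*      -> 0
12     -> 0 12
over   -> 0 12 0
drop   -> 0 12
+      -> 12
-5     -> 12 -5
drop   -> 12
-7     -> 12 -7
over   -> 12 -7 12
-9     -> 12 -7 12 -9
over   -> 12 -7 12 -9 12
rot    -> 12 -7 -9 12 12
negate -> 12 -7 -9 12 -12
negate -> 12 -7 -9 12 12
mod    -> 12 -7 -9 0
drop   -> 12 -7 -9
mod    -> 12 -7
swap   -> -7 12
2      -> -7 12 2
-      -> -7 10
drop   -> -7

-7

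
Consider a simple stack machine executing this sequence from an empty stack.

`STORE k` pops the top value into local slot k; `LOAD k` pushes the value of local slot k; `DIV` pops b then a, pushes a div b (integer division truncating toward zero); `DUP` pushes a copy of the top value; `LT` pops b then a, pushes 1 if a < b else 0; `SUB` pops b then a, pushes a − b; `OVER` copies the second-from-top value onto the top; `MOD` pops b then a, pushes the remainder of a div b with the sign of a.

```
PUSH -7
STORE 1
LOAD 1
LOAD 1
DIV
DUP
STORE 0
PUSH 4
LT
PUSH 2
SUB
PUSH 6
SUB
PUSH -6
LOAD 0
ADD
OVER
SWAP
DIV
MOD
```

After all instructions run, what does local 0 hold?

1

PUSH -7 -> -7
STORE 1 -> (empty)
LOAD 1  -> -7
LOAD 1  -> -7 -7
DIV     -> 1
DUP     -> 1 1
STORE 0 -> 1
PUSH 4  -> 1 4
LT      -> 1
PUSH 2  -> 1 2
SUB     -> -1
PUSH 6  -> -1 6
SUB     -> -7
PUSH -6 -> -7 -6
LOAD 0  -> -7 -6 1
ADD     -> -7 -5
OVER    -> -7 -5 -7
SWAP    -> -7 -7 -5
DIV     -> -7 1
MOD     -> 0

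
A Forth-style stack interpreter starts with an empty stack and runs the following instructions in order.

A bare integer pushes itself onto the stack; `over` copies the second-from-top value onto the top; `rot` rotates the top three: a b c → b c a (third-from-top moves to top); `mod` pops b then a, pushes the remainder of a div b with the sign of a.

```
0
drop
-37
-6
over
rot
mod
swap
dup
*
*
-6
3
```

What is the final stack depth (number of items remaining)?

0     0
drop  (empty)
-37   -37
-6    -37 -6
over  -37 -6 -37
rot   -6 -37 -37
mod   -6 0
swap  0 -6
dup   0 -6 -6
*     0 36
*     0
-6    0 -6
3     0 -6 3

3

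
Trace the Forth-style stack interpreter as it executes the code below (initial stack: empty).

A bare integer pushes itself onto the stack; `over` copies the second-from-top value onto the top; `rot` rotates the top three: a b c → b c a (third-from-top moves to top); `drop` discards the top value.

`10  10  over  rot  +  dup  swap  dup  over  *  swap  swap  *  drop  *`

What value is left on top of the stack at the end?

10    [10]
10    [10, 10]
over  [10, 10, 10]
rot   [10, 10, 10]
+     [10, 20]
dup   [10, 20, 20]
swap  [10, 20, 20]
dup   [10, 20, 20, 20]
over  [10, 20, 20, 20, 20]
*     [10, 20, 20, 400]
swap  [10, 20, 400, 20]
swap  [10, 20, 20, 400]
*     [10, 20, 8000]
drop  [10, 20]
*     [200]

200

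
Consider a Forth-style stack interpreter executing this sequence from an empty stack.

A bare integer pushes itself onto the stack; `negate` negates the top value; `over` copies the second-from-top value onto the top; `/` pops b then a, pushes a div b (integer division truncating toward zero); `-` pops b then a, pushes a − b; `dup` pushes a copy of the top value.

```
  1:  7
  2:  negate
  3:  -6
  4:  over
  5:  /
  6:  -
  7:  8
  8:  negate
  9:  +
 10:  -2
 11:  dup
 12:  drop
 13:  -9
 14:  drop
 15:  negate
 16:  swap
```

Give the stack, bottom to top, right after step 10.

7      -> [7]
negate -> [-7]
-6     -> [-7, -6]
over   -> [-7, -6, -7]
/      -> [-7, 0]
-      -> [-7]
8      -> [-7, 8]
negate -> [-7, -8]
+      -> [-15]
-2     -> [-15, -2]

[-15, -2]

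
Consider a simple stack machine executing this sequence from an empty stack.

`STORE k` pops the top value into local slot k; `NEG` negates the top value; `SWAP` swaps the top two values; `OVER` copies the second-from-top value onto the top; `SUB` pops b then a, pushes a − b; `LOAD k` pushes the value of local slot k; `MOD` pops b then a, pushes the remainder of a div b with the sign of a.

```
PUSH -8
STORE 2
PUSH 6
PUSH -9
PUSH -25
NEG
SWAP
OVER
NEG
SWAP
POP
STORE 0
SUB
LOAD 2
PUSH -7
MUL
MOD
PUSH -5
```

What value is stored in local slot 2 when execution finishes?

PUSH -8  -> [-8]
STORE 2  -> []
PUSH 6   -> [6]
PUSH -9  -> [6, -9]
PUSH -25 -> [6, -9, -25]
NEG      -> [6, -9, 25]
SWAP     -> [6, 25, -9]
OVER     -> [6, 25, -9, 25]
NEG      -> [6, 25, -9, -25]
SWAP     -> [6, 25, -25, -9]
POP      -> [6, 25, -25]
STORE 0  -> [6, 25]
SUB      -> [-19]
LOAD 2   -> [-19, -8]
PUSH -7  -> [-19, -8, -7]
MUL      -> [-19, 56]
MOD      -> [-19]
PUSH -5  -> [-19, -5]

-8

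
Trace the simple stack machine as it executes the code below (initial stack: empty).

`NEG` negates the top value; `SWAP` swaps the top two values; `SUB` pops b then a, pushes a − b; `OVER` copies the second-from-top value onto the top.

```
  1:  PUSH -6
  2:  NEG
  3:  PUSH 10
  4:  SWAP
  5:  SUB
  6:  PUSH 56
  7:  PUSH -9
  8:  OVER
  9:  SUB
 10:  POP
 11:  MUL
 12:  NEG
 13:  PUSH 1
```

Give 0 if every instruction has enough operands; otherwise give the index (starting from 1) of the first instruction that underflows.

PUSH -6  -6
NEG      6
PUSH 10  6 10
SWAP     10 6
SUB      4
PUSH 56  4 56
PUSH -9  4 56 -9
OVER     4 56 -9 56
SUB      4 56 -65
POP      4 56
MUL      224
NEG      -224
PUSH 1   -224 1

0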